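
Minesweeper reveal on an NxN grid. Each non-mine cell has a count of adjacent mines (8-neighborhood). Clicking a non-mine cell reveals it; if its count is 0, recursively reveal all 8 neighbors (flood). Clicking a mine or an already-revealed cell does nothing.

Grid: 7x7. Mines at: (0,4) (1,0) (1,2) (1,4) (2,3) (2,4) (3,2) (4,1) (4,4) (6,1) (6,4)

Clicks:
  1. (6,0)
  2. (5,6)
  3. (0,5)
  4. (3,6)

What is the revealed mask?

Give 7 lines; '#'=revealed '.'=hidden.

Click 1 (6,0) count=1: revealed 1 new [(6,0)] -> total=1
Click 2 (5,6) count=0: revealed 14 new [(0,5) (0,6) (1,5) (1,6) (2,5) (2,6) (3,5) (3,6) (4,5) (4,6) (5,5) (5,6) (6,5) (6,6)] -> total=15
Click 3 (0,5) count=2: revealed 0 new [(none)] -> total=15
Click 4 (3,6) count=0: revealed 0 new [(none)] -> total=15

Answer: .....##
.....##
.....##
.....##
.....##
.....##
#....##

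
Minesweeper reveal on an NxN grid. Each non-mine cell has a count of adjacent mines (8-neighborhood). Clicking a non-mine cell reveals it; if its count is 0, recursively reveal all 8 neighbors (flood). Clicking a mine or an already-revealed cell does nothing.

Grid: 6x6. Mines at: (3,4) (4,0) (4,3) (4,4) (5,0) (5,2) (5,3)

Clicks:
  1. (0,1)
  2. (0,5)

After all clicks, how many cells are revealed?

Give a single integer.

Answer: 22

Derivation:
Click 1 (0,1) count=0: revealed 22 new [(0,0) (0,1) (0,2) (0,3) (0,4) (0,5) (1,0) (1,1) (1,2) (1,3) (1,4) (1,5) (2,0) (2,1) (2,2) (2,3) (2,4) (2,5) (3,0) (3,1) (3,2) (3,3)] -> total=22
Click 2 (0,5) count=0: revealed 0 new [(none)] -> total=22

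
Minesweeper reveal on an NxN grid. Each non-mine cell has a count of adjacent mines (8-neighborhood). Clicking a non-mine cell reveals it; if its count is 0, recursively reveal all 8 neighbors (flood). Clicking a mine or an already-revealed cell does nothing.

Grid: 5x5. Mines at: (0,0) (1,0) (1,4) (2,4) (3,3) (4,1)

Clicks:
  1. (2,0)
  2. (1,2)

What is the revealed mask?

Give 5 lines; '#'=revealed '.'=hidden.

Click 1 (2,0) count=1: revealed 1 new [(2,0)] -> total=1
Click 2 (1,2) count=0: revealed 9 new [(0,1) (0,2) (0,3) (1,1) (1,2) (1,3) (2,1) (2,2) (2,3)] -> total=10

Answer: .###.
.###.
####.
.....
.....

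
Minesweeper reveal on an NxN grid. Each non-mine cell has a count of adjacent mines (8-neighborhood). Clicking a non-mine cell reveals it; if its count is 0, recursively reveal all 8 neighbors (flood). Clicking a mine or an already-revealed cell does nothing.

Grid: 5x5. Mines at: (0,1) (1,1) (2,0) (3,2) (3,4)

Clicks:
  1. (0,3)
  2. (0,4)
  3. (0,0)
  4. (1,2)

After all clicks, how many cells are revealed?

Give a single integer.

Click 1 (0,3) count=0: revealed 9 new [(0,2) (0,3) (0,4) (1,2) (1,3) (1,4) (2,2) (2,3) (2,4)] -> total=9
Click 2 (0,4) count=0: revealed 0 new [(none)] -> total=9
Click 3 (0,0) count=2: revealed 1 new [(0,0)] -> total=10
Click 4 (1,2) count=2: revealed 0 new [(none)] -> total=10

Answer: 10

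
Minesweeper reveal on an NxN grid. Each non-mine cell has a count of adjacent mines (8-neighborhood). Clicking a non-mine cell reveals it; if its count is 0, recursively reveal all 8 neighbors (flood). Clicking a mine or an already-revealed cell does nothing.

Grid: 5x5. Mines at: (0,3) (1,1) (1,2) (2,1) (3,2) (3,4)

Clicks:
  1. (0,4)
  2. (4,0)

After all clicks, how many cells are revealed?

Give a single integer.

Answer: 5

Derivation:
Click 1 (0,4) count=1: revealed 1 new [(0,4)] -> total=1
Click 2 (4,0) count=0: revealed 4 new [(3,0) (3,1) (4,0) (4,1)] -> total=5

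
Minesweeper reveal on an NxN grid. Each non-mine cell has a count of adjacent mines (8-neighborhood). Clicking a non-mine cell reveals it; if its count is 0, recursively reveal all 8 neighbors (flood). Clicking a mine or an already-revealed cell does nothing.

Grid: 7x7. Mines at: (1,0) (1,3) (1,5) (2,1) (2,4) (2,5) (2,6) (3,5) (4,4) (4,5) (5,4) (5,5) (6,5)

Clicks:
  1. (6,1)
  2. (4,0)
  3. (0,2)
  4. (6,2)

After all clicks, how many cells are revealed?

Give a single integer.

Answer: 17

Derivation:
Click 1 (6,1) count=0: revealed 16 new [(3,0) (3,1) (3,2) (3,3) (4,0) (4,1) (4,2) (4,3) (5,0) (5,1) (5,2) (5,3) (6,0) (6,1) (6,2) (6,3)] -> total=16
Click 2 (4,0) count=0: revealed 0 new [(none)] -> total=16
Click 3 (0,2) count=1: revealed 1 new [(0,2)] -> total=17
Click 4 (6,2) count=0: revealed 0 new [(none)] -> total=17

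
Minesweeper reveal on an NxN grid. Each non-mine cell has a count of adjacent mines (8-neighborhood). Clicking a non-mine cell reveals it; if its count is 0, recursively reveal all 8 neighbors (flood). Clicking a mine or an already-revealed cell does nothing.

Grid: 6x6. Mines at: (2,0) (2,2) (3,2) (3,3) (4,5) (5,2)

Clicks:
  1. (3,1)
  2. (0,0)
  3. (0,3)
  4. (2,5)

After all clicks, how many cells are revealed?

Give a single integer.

Answer: 18

Derivation:
Click 1 (3,1) count=3: revealed 1 new [(3,1)] -> total=1
Click 2 (0,0) count=0: revealed 17 new [(0,0) (0,1) (0,2) (0,3) (0,4) (0,5) (1,0) (1,1) (1,2) (1,3) (1,4) (1,5) (2,3) (2,4) (2,5) (3,4) (3,5)] -> total=18
Click 3 (0,3) count=0: revealed 0 new [(none)] -> total=18
Click 4 (2,5) count=0: revealed 0 new [(none)] -> total=18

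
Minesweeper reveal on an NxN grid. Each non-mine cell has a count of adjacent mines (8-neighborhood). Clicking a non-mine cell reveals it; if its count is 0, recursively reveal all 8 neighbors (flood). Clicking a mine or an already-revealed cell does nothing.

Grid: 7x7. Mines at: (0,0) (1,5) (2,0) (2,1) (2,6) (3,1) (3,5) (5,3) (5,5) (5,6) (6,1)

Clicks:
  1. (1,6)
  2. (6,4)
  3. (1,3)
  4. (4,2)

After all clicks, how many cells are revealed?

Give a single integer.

Answer: 19

Derivation:
Click 1 (1,6) count=2: revealed 1 new [(1,6)] -> total=1
Click 2 (6,4) count=2: revealed 1 new [(6,4)] -> total=2
Click 3 (1,3) count=0: revealed 17 new [(0,1) (0,2) (0,3) (0,4) (1,1) (1,2) (1,3) (1,4) (2,2) (2,3) (2,4) (3,2) (3,3) (3,4) (4,2) (4,3) (4,4)] -> total=19
Click 4 (4,2) count=2: revealed 0 new [(none)] -> total=19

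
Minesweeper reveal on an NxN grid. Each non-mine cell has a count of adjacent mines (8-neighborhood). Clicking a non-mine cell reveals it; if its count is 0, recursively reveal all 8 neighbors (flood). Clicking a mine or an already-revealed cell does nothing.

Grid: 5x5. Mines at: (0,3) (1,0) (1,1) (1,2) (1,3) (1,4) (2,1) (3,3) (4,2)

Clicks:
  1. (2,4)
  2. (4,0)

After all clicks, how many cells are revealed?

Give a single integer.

Answer: 5

Derivation:
Click 1 (2,4) count=3: revealed 1 new [(2,4)] -> total=1
Click 2 (4,0) count=0: revealed 4 new [(3,0) (3,1) (4,0) (4,1)] -> total=5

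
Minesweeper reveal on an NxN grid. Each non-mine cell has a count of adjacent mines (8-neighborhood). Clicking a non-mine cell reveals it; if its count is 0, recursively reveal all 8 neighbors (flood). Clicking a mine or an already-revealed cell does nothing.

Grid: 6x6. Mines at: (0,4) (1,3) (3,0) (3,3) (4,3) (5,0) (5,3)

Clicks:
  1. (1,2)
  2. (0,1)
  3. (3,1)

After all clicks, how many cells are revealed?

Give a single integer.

Answer: 10

Derivation:
Click 1 (1,2) count=1: revealed 1 new [(1,2)] -> total=1
Click 2 (0,1) count=0: revealed 8 new [(0,0) (0,1) (0,2) (1,0) (1,1) (2,0) (2,1) (2,2)] -> total=9
Click 3 (3,1) count=1: revealed 1 new [(3,1)] -> total=10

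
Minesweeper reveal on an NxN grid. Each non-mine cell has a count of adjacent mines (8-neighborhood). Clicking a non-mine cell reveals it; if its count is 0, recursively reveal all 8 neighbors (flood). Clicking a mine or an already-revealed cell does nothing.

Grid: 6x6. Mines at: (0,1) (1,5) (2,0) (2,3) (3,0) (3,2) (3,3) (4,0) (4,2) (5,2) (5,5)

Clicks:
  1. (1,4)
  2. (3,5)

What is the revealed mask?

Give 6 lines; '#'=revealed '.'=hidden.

Answer: ......
....#.
....##
....##
....##
......

Derivation:
Click 1 (1,4) count=2: revealed 1 new [(1,4)] -> total=1
Click 2 (3,5) count=0: revealed 6 new [(2,4) (2,5) (3,4) (3,5) (4,4) (4,5)] -> total=7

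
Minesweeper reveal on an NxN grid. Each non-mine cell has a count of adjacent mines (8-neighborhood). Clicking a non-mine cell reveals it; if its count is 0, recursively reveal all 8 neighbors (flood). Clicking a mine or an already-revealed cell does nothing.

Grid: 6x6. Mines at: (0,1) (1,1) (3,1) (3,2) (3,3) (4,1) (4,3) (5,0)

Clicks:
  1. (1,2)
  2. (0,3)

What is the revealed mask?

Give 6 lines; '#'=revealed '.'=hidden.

Click 1 (1,2) count=2: revealed 1 new [(1,2)] -> total=1
Click 2 (0,3) count=0: revealed 17 new [(0,2) (0,3) (0,4) (0,5) (1,3) (1,4) (1,5) (2,2) (2,3) (2,4) (2,5) (3,4) (3,5) (4,4) (4,5) (5,4) (5,5)] -> total=18

Answer: ..####
..####
..####
....##
....##
....##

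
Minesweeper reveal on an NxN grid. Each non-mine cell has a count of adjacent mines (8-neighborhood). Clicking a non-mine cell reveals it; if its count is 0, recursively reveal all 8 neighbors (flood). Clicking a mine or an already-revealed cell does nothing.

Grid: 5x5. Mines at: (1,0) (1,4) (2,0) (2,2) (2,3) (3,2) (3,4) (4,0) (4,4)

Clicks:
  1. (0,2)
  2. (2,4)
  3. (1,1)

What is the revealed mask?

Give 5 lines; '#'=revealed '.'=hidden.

Click 1 (0,2) count=0: revealed 6 new [(0,1) (0,2) (0,3) (1,1) (1,2) (1,3)] -> total=6
Click 2 (2,4) count=3: revealed 1 new [(2,4)] -> total=7
Click 3 (1,1) count=3: revealed 0 new [(none)] -> total=7

Answer: .###.
.###.
....#
.....
.....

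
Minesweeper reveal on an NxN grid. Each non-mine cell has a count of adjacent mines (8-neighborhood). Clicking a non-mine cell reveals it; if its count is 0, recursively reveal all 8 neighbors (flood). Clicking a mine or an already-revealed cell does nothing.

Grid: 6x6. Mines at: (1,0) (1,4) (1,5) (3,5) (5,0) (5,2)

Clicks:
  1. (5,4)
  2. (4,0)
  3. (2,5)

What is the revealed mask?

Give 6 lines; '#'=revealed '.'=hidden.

Answer: ......
......
.....#
......
#..###
...###

Derivation:
Click 1 (5,4) count=0: revealed 6 new [(4,3) (4,4) (4,5) (5,3) (5,4) (5,5)] -> total=6
Click 2 (4,0) count=1: revealed 1 new [(4,0)] -> total=7
Click 3 (2,5) count=3: revealed 1 new [(2,5)] -> total=8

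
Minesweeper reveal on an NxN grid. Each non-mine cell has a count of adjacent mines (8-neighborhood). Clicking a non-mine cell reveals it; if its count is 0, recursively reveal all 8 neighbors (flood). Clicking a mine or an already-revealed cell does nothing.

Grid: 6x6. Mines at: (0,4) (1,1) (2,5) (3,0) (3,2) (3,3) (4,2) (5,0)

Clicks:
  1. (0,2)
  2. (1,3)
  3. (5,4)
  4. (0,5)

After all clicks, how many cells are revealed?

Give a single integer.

Click 1 (0,2) count=1: revealed 1 new [(0,2)] -> total=1
Click 2 (1,3) count=1: revealed 1 new [(1,3)] -> total=2
Click 3 (5,4) count=0: revealed 8 new [(3,4) (3,5) (4,3) (4,4) (4,5) (5,3) (5,4) (5,5)] -> total=10
Click 4 (0,5) count=1: revealed 1 new [(0,5)] -> total=11

Answer: 11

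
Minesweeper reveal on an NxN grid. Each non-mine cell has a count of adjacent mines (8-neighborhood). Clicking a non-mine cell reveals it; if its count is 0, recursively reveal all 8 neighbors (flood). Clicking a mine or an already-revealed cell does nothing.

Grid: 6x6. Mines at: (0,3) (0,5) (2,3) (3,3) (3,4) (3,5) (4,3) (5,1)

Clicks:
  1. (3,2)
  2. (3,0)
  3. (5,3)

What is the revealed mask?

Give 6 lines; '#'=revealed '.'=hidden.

Click 1 (3,2) count=3: revealed 1 new [(3,2)] -> total=1
Click 2 (3,0) count=0: revealed 14 new [(0,0) (0,1) (0,2) (1,0) (1,1) (1,2) (2,0) (2,1) (2,2) (3,0) (3,1) (4,0) (4,1) (4,2)] -> total=15
Click 3 (5,3) count=1: revealed 1 new [(5,3)] -> total=16

Answer: ###...
###...
###...
###...
###...
...#..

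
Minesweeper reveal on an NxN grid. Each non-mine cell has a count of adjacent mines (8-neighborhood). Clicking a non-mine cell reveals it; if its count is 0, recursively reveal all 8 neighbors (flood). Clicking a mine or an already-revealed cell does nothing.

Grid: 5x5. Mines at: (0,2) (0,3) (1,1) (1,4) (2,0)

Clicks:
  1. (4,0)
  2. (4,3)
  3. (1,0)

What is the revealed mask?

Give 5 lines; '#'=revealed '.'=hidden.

Answer: .....
#....
.####
#####
#####

Derivation:
Click 1 (4,0) count=0: revealed 14 new [(2,1) (2,2) (2,3) (2,4) (3,0) (3,1) (3,2) (3,3) (3,4) (4,0) (4,1) (4,2) (4,3) (4,4)] -> total=14
Click 2 (4,3) count=0: revealed 0 new [(none)] -> total=14
Click 3 (1,0) count=2: revealed 1 new [(1,0)] -> total=15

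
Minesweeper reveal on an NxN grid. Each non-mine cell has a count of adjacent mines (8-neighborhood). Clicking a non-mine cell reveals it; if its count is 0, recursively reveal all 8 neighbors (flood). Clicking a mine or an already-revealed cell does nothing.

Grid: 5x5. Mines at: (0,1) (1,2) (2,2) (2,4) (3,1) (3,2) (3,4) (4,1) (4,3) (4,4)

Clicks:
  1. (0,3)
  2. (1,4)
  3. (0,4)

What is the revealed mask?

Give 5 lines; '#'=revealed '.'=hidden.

Click 1 (0,3) count=1: revealed 1 new [(0,3)] -> total=1
Click 2 (1,4) count=1: revealed 1 new [(1,4)] -> total=2
Click 3 (0,4) count=0: revealed 2 new [(0,4) (1,3)] -> total=4

Answer: ...##
...##
.....
.....
.....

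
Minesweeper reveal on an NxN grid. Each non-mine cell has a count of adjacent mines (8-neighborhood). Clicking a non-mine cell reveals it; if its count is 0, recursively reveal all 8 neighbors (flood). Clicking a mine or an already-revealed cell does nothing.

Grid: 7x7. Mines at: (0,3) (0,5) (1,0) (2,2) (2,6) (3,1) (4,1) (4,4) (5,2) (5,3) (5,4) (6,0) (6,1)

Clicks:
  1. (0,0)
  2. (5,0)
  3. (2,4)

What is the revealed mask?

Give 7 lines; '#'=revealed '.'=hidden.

Click 1 (0,0) count=1: revealed 1 new [(0,0)] -> total=1
Click 2 (5,0) count=3: revealed 1 new [(5,0)] -> total=2
Click 3 (2,4) count=0: revealed 9 new [(1,3) (1,4) (1,5) (2,3) (2,4) (2,5) (3,3) (3,4) (3,5)] -> total=11

Answer: #......
...###.
...###.
...###.
.......
#......
.......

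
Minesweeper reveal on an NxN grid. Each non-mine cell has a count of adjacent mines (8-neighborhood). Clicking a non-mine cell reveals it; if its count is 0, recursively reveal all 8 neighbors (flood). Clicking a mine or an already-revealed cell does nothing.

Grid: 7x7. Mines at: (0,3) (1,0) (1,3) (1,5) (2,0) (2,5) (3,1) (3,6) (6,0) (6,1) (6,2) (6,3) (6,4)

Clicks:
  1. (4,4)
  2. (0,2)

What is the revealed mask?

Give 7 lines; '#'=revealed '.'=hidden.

Answer: ..#....
.......
..###..
..####.
..####.
..####.
.......

Derivation:
Click 1 (4,4) count=0: revealed 15 new [(2,2) (2,3) (2,4) (3,2) (3,3) (3,4) (3,5) (4,2) (4,3) (4,4) (4,5) (5,2) (5,3) (5,4) (5,5)] -> total=15
Click 2 (0,2) count=2: revealed 1 new [(0,2)] -> total=16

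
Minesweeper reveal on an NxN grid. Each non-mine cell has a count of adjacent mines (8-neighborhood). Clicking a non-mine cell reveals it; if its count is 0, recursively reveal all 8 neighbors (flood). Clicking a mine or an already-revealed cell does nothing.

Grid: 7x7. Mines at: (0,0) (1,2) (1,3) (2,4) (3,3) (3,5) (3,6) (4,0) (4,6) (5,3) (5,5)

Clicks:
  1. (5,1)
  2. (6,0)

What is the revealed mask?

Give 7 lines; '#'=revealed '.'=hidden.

Click 1 (5,1) count=1: revealed 1 new [(5,1)] -> total=1
Click 2 (6,0) count=0: revealed 5 new [(5,0) (5,2) (6,0) (6,1) (6,2)] -> total=6

Answer: .......
.......
.......
.......
.......
###....
###....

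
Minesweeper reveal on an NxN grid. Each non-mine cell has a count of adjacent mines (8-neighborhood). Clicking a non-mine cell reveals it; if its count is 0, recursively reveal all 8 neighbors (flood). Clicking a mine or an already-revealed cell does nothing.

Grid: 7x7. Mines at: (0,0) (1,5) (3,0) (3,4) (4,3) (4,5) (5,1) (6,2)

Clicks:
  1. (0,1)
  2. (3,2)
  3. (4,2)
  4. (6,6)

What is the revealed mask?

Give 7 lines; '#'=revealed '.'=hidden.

Answer: .#.....
.......
.......
..#....
..#....
...####
...####

Derivation:
Click 1 (0,1) count=1: revealed 1 new [(0,1)] -> total=1
Click 2 (3,2) count=1: revealed 1 new [(3,2)] -> total=2
Click 3 (4,2) count=2: revealed 1 new [(4,2)] -> total=3
Click 4 (6,6) count=0: revealed 8 new [(5,3) (5,4) (5,5) (5,6) (6,3) (6,4) (6,5) (6,6)] -> total=11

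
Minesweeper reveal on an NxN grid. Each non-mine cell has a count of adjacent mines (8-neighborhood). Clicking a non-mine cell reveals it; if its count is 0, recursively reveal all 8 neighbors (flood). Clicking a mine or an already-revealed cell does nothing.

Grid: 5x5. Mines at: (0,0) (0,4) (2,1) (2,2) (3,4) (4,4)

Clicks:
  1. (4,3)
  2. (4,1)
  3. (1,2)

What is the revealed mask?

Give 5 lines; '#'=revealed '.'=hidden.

Answer: .....
..#..
.....
####.
####.

Derivation:
Click 1 (4,3) count=2: revealed 1 new [(4,3)] -> total=1
Click 2 (4,1) count=0: revealed 7 new [(3,0) (3,1) (3,2) (3,3) (4,0) (4,1) (4,2)] -> total=8
Click 3 (1,2) count=2: revealed 1 new [(1,2)] -> total=9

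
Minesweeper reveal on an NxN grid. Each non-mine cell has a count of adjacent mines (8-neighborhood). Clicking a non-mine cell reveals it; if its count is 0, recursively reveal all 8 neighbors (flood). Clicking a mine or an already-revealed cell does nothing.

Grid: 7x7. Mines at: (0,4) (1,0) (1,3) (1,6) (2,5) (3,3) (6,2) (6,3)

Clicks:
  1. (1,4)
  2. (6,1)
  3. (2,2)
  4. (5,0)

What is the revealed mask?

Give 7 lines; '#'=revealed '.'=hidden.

Answer: .......
....#..
###....
###....
###....
###....
##.....

Derivation:
Click 1 (1,4) count=3: revealed 1 new [(1,4)] -> total=1
Click 2 (6,1) count=1: revealed 1 new [(6,1)] -> total=2
Click 3 (2,2) count=2: revealed 1 new [(2,2)] -> total=3
Click 4 (5,0) count=0: revealed 12 new [(2,0) (2,1) (3,0) (3,1) (3,2) (4,0) (4,1) (4,2) (5,0) (5,1) (5,2) (6,0)] -> total=15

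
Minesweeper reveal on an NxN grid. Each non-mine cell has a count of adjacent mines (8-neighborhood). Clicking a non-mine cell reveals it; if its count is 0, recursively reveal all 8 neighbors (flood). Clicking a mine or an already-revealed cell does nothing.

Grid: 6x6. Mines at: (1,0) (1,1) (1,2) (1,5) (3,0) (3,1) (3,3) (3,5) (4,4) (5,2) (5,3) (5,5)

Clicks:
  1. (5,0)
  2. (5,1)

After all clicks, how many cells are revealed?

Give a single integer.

Click 1 (5,0) count=0: revealed 4 new [(4,0) (4,1) (5,0) (5,1)] -> total=4
Click 2 (5,1) count=1: revealed 0 new [(none)] -> total=4

Answer: 4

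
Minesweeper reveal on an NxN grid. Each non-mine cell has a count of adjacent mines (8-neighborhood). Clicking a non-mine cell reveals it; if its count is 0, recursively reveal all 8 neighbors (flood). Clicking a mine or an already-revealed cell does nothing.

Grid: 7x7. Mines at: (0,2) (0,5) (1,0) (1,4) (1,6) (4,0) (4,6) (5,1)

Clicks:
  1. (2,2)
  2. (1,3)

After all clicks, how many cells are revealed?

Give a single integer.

Answer: 28

Derivation:
Click 1 (2,2) count=0: revealed 28 new [(1,1) (1,2) (1,3) (2,1) (2,2) (2,3) (2,4) (2,5) (3,1) (3,2) (3,3) (3,4) (3,5) (4,1) (4,2) (4,3) (4,4) (4,5) (5,2) (5,3) (5,4) (5,5) (5,6) (6,2) (6,3) (6,4) (6,5) (6,6)] -> total=28
Click 2 (1,3) count=2: revealed 0 new [(none)] -> total=28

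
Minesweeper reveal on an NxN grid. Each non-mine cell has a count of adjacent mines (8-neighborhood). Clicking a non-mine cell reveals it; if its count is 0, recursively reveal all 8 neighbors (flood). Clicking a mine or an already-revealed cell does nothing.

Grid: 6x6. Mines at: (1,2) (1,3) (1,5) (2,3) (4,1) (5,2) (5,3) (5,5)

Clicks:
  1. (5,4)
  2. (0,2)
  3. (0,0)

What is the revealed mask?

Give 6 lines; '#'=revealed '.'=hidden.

Answer: ###...
##....
##....
##....
......
....#.

Derivation:
Click 1 (5,4) count=2: revealed 1 new [(5,4)] -> total=1
Click 2 (0,2) count=2: revealed 1 new [(0,2)] -> total=2
Click 3 (0,0) count=0: revealed 8 new [(0,0) (0,1) (1,0) (1,1) (2,0) (2,1) (3,0) (3,1)] -> total=10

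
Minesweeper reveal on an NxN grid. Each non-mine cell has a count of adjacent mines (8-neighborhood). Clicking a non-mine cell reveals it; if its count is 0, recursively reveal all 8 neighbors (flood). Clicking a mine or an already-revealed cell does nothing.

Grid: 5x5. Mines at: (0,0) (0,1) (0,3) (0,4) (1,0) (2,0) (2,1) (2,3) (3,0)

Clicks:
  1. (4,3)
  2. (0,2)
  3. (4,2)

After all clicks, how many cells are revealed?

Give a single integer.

Answer: 9

Derivation:
Click 1 (4,3) count=0: revealed 8 new [(3,1) (3,2) (3,3) (3,4) (4,1) (4,2) (4,3) (4,4)] -> total=8
Click 2 (0,2) count=2: revealed 1 new [(0,2)] -> total=9
Click 3 (4,2) count=0: revealed 0 new [(none)] -> total=9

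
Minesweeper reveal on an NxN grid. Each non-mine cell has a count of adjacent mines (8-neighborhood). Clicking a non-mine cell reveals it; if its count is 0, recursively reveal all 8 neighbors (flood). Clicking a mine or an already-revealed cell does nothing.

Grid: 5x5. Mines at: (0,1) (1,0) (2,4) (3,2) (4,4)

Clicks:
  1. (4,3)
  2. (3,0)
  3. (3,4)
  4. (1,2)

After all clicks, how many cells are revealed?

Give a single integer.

Answer: 9

Derivation:
Click 1 (4,3) count=2: revealed 1 new [(4,3)] -> total=1
Click 2 (3,0) count=0: revealed 6 new [(2,0) (2,1) (3,0) (3,1) (4,0) (4,1)] -> total=7
Click 3 (3,4) count=2: revealed 1 new [(3,4)] -> total=8
Click 4 (1,2) count=1: revealed 1 new [(1,2)] -> total=9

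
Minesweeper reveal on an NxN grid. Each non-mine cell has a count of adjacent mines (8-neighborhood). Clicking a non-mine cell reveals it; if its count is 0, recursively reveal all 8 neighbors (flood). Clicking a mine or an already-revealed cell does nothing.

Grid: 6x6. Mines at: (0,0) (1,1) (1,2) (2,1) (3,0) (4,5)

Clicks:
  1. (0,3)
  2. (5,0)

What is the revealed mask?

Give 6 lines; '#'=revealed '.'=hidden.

Click 1 (0,3) count=1: revealed 1 new [(0,3)] -> total=1
Click 2 (5,0) count=0: revealed 24 new [(0,4) (0,5) (1,3) (1,4) (1,5) (2,2) (2,3) (2,4) (2,5) (3,1) (3,2) (3,3) (3,4) (3,5) (4,0) (4,1) (4,2) (4,3) (4,4) (5,0) (5,1) (5,2) (5,3) (5,4)] -> total=25

Answer: ...###
...###
..####
.#####
#####.
#####.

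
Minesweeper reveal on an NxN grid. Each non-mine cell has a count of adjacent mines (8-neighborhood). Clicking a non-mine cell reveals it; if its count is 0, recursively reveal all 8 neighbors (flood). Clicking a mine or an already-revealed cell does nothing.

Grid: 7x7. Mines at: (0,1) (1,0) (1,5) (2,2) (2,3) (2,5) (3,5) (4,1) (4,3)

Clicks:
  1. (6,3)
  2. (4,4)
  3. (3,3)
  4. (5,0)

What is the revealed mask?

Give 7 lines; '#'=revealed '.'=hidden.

Click 1 (6,3) count=0: revealed 17 new [(4,4) (4,5) (4,6) (5,0) (5,1) (5,2) (5,3) (5,4) (5,5) (5,6) (6,0) (6,1) (6,2) (6,3) (6,4) (6,5) (6,6)] -> total=17
Click 2 (4,4) count=2: revealed 0 new [(none)] -> total=17
Click 3 (3,3) count=3: revealed 1 new [(3,3)] -> total=18
Click 4 (5,0) count=1: revealed 0 new [(none)] -> total=18

Answer: .......
.......
.......
...#...
....###
#######
#######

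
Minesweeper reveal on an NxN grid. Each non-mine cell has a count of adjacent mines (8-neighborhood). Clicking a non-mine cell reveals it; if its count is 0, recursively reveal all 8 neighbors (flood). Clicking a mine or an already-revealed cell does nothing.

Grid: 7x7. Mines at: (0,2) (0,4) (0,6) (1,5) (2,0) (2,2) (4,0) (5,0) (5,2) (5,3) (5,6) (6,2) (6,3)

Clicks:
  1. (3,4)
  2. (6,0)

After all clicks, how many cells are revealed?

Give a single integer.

Answer: 13

Derivation:
Click 1 (3,4) count=0: revealed 12 new [(2,3) (2,4) (2,5) (2,6) (3,3) (3,4) (3,5) (3,6) (4,3) (4,4) (4,5) (4,6)] -> total=12
Click 2 (6,0) count=1: revealed 1 new [(6,0)] -> total=13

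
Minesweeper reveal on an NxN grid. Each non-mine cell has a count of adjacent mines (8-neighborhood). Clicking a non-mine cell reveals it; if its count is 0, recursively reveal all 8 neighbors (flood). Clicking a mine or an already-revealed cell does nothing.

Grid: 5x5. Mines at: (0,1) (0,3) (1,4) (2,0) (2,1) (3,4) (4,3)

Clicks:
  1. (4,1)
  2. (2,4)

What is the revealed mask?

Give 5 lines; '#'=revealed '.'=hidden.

Click 1 (4,1) count=0: revealed 6 new [(3,0) (3,1) (3,2) (4,0) (4,1) (4,2)] -> total=6
Click 2 (2,4) count=2: revealed 1 new [(2,4)] -> total=7

Answer: .....
.....
....#
###..
###..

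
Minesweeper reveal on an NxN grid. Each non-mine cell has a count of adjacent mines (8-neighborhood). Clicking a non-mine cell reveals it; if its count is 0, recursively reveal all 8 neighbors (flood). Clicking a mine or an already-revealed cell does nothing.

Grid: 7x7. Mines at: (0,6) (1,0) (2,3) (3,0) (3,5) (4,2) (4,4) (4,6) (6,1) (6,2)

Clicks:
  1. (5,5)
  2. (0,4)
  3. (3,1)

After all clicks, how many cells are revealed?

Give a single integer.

Click 1 (5,5) count=2: revealed 1 new [(5,5)] -> total=1
Click 2 (0,4) count=0: revealed 10 new [(0,1) (0,2) (0,3) (0,4) (0,5) (1,1) (1,2) (1,3) (1,4) (1,5)] -> total=11
Click 3 (3,1) count=2: revealed 1 new [(3,1)] -> total=12

Answer: 12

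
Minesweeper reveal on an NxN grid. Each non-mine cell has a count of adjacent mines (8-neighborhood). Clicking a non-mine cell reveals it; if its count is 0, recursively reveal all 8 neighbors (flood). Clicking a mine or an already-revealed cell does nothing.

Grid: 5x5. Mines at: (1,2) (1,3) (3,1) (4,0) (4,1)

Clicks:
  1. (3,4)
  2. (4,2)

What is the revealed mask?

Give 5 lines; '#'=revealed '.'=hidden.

Click 1 (3,4) count=0: revealed 9 new [(2,2) (2,3) (2,4) (3,2) (3,3) (3,4) (4,2) (4,3) (4,4)] -> total=9
Click 2 (4,2) count=2: revealed 0 new [(none)] -> total=9

Answer: .....
.....
..###
..###
..###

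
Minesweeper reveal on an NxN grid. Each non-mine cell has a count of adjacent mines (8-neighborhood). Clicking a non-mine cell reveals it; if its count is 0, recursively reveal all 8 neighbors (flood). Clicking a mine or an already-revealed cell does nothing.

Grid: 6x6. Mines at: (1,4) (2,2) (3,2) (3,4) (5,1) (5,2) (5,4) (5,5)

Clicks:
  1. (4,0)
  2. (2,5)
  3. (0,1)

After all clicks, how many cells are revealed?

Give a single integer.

Answer: 15

Derivation:
Click 1 (4,0) count=1: revealed 1 new [(4,0)] -> total=1
Click 2 (2,5) count=2: revealed 1 new [(2,5)] -> total=2
Click 3 (0,1) count=0: revealed 13 new [(0,0) (0,1) (0,2) (0,3) (1,0) (1,1) (1,2) (1,3) (2,0) (2,1) (3,0) (3,1) (4,1)] -> total=15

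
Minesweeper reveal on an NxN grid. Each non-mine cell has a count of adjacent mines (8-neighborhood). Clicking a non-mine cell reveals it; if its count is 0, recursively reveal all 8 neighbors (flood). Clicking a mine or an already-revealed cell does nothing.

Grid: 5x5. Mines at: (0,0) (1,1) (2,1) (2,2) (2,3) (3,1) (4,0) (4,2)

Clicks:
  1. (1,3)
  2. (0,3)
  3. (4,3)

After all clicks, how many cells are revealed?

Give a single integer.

Click 1 (1,3) count=2: revealed 1 new [(1,3)] -> total=1
Click 2 (0,3) count=0: revealed 5 new [(0,2) (0,3) (0,4) (1,2) (1,4)] -> total=6
Click 3 (4,3) count=1: revealed 1 new [(4,3)] -> total=7

Answer: 7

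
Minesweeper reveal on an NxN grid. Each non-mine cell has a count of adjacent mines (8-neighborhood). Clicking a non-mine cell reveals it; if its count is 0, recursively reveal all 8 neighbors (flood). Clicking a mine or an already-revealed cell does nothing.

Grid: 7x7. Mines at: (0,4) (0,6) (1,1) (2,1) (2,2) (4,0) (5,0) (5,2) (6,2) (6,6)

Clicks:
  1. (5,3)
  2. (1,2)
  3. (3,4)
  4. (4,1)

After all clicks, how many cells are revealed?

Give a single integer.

Click 1 (5,3) count=2: revealed 1 new [(5,3)] -> total=1
Click 2 (1,2) count=3: revealed 1 new [(1,2)] -> total=2
Click 3 (3,4) count=0: revealed 22 new [(1,3) (1,4) (1,5) (1,6) (2,3) (2,4) (2,5) (2,6) (3,3) (3,4) (3,5) (3,6) (4,3) (4,4) (4,5) (4,6) (5,4) (5,5) (5,6) (6,3) (6,4) (6,5)] -> total=24
Click 4 (4,1) count=3: revealed 1 new [(4,1)] -> total=25

Answer: 25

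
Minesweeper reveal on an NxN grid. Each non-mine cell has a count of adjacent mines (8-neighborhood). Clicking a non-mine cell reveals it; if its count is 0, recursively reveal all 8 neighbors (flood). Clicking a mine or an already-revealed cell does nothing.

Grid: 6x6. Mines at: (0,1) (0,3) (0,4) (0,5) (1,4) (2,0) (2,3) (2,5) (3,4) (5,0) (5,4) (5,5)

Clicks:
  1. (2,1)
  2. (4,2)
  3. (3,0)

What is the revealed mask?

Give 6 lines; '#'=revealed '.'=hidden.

Answer: ......
......
.#....
####..
.###..
.###..

Derivation:
Click 1 (2,1) count=1: revealed 1 new [(2,1)] -> total=1
Click 2 (4,2) count=0: revealed 9 new [(3,1) (3,2) (3,3) (4,1) (4,2) (4,3) (5,1) (5,2) (5,3)] -> total=10
Click 3 (3,0) count=1: revealed 1 new [(3,0)] -> total=11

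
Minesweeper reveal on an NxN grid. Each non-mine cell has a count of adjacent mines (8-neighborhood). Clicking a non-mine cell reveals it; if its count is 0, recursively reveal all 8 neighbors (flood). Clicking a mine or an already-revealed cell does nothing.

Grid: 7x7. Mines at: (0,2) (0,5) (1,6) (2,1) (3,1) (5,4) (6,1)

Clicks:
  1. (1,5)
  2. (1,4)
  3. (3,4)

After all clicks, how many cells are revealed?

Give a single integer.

Click 1 (1,5) count=2: revealed 1 new [(1,5)] -> total=1
Click 2 (1,4) count=1: revealed 1 new [(1,4)] -> total=2
Click 3 (3,4) count=0: revealed 21 new [(1,2) (1,3) (2,2) (2,3) (2,4) (2,5) (2,6) (3,2) (3,3) (3,4) (3,5) (3,6) (4,2) (4,3) (4,4) (4,5) (4,6) (5,5) (5,6) (6,5) (6,6)] -> total=23

Answer: 23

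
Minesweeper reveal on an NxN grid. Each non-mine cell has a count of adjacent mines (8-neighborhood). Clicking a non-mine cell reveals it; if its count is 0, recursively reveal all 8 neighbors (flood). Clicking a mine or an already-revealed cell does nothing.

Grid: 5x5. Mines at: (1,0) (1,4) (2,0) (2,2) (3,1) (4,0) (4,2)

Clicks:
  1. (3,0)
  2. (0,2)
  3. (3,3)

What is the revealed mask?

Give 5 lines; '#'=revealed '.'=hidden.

Click 1 (3,0) count=3: revealed 1 new [(3,0)] -> total=1
Click 2 (0,2) count=0: revealed 6 new [(0,1) (0,2) (0,3) (1,1) (1,2) (1,3)] -> total=7
Click 3 (3,3) count=2: revealed 1 new [(3,3)] -> total=8

Answer: .###.
.###.
.....
#..#.
.....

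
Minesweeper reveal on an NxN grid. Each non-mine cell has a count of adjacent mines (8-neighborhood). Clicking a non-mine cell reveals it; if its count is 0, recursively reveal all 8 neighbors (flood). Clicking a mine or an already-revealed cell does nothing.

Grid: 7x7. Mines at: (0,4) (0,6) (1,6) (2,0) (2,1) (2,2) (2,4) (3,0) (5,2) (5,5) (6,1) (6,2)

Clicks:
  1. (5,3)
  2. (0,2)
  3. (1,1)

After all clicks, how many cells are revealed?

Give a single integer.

Answer: 9

Derivation:
Click 1 (5,3) count=2: revealed 1 new [(5,3)] -> total=1
Click 2 (0,2) count=0: revealed 8 new [(0,0) (0,1) (0,2) (0,3) (1,0) (1,1) (1,2) (1,3)] -> total=9
Click 3 (1,1) count=3: revealed 0 new [(none)] -> total=9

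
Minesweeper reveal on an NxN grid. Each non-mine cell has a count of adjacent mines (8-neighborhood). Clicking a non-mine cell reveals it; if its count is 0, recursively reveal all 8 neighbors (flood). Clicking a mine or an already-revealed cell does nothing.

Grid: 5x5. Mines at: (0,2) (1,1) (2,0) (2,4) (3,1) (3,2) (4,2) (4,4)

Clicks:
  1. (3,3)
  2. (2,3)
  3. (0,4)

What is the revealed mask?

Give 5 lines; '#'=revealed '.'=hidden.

Click 1 (3,3) count=4: revealed 1 new [(3,3)] -> total=1
Click 2 (2,3) count=2: revealed 1 new [(2,3)] -> total=2
Click 3 (0,4) count=0: revealed 4 new [(0,3) (0,4) (1,3) (1,4)] -> total=6

Answer: ...##
...##
...#.
...#.
.....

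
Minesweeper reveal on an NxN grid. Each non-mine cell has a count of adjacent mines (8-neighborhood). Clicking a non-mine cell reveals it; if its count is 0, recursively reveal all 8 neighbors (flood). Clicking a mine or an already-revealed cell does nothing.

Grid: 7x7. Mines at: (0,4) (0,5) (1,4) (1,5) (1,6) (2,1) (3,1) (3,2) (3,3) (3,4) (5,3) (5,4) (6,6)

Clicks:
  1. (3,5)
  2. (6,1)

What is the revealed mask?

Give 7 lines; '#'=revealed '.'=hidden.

Answer: .......
.......
.......
.....#.
###....
###....
###....

Derivation:
Click 1 (3,5) count=1: revealed 1 new [(3,5)] -> total=1
Click 2 (6,1) count=0: revealed 9 new [(4,0) (4,1) (4,2) (5,0) (5,1) (5,2) (6,0) (6,1) (6,2)] -> total=10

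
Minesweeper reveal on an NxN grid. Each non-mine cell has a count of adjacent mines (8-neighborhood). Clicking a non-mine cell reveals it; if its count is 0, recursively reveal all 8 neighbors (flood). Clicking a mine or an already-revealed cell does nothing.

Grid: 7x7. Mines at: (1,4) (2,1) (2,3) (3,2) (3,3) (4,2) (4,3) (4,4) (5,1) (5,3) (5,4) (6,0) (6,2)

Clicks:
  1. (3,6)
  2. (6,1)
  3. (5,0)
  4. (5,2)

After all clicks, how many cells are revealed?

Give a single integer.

Answer: 17

Derivation:
Click 1 (3,6) count=0: revealed 14 new [(0,5) (0,6) (1,5) (1,6) (2,5) (2,6) (3,5) (3,6) (4,5) (4,6) (5,5) (5,6) (6,5) (6,6)] -> total=14
Click 2 (6,1) count=3: revealed 1 new [(6,1)] -> total=15
Click 3 (5,0) count=2: revealed 1 new [(5,0)] -> total=16
Click 4 (5,2) count=5: revealed 1 new [(5,2)] -> total=17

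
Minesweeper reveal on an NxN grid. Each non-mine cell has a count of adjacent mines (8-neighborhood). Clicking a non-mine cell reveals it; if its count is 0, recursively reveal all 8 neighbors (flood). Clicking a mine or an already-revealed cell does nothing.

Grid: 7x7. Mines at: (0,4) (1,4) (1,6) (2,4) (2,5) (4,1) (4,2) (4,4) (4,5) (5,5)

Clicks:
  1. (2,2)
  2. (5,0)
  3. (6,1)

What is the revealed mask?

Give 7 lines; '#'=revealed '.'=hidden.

Answer: ####...
####...
####...
####...
.......
#####..
#####..

Derivation:
Click 1 (2,2) count=0: revealed 16 new [(0,0) (0,1) (0,2) (0,3) (1,0) (1,1) (1,2) (1,3) (2,0) (2,1) (2,2) (2,3) (3,0) (3,1) (3,2) (3,3)] -> total=16
Click 2 (5,0) count=1: revealed 1 new [(5,0)] -> total=17
Click 3 (6,1) count=0: revealed 9 new [(5,1) (5,2) (5,3) (5,4) (6,0) (6,1) (6,2) (6,3) (6,4)] -> total=26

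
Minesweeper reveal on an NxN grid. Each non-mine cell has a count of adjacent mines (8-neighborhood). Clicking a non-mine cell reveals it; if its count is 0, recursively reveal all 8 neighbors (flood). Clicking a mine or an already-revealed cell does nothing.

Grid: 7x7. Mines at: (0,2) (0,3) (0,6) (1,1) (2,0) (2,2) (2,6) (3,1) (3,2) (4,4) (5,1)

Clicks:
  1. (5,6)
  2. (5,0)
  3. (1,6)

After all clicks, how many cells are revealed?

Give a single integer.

Answer: 16

Derivation:
Click 1 (5,6) count=0: revealed 14 new [(3,5) (3,6) (4,5) (4,6) (5,2) (5,3) (5,4) (5,5) (5,6) (6,2) (6,3) (6,4) (6,5) (6,6)] -> total=14
Click 2 (5,0) count=1: revealed 1 new [(5,0)] -> total=15
Click 3 (1,6) count=2: revealed 1 new [(1,6)] -> total=16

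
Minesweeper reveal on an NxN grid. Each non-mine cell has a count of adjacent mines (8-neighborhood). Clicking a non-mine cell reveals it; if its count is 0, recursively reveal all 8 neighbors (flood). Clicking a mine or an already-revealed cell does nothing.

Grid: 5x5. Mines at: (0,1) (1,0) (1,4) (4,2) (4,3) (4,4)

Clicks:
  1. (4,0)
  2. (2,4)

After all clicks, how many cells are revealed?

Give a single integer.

Answer: 7

Derivation:
Click 1 (4,0) count=0: revealed 6 new [(2,0) (2,1) (3,0) (3,1) (4,0) (4,1)] -> total=6
Click 2 (2,4) count=1: revealed 1 new [(2,4)] -> total=7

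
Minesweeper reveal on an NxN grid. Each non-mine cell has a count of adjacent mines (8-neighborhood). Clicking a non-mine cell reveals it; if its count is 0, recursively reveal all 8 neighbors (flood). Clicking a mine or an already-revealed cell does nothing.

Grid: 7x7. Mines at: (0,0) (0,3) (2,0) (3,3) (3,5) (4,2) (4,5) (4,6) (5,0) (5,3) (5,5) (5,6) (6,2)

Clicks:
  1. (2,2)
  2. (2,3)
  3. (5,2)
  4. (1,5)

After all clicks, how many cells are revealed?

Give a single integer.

Answer: 12

Derivation:
Click 1 (2,2) count=1: revealed 1 new [(2,2)] -> total=1
Click 2 (2,3) count=1: revealed 1 new [(2,3)] -> total=2
Click 3 (5,2) count=3: revealed 1 new [(5,2)] -> total=3
Click 4 (1,5) count=0: revealed 9 new [(0,4) (0,5) (0,6) (1,4) (1,5) (1,6) (2,4) (2,5) (2,6)] -> total=12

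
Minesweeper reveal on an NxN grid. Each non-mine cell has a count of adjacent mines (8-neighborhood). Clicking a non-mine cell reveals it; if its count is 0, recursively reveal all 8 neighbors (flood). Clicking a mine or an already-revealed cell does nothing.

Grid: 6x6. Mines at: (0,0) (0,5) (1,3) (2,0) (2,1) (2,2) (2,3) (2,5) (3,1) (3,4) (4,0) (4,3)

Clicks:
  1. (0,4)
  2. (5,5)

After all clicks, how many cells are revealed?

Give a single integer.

Click 1 (0,4) count=2: revealed 1 new [(0,4)] -> total=1
Click 2 (5,5) count=0: revealed 4 new [(4,4) (4,5) (5,4) (5,5)] -> total=5

Answer: 5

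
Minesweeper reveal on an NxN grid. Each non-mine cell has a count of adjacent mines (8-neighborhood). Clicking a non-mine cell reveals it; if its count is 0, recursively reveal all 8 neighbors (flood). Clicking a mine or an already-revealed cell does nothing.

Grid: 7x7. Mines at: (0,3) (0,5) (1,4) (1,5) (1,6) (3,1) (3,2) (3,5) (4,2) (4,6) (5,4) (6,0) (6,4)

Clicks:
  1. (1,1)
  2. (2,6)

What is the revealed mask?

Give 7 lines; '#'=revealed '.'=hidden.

Click 1 (1,1) count=0: revealed 9 new [(0,0) (0,1) (0,2) (1,0) (1,1) (1,2) (2,0) (2,1) (2,2)] -> total=9
Click 2 (2,6) count=3: revealed 1 new [(2,6)] -> total=10

Answer: ###....
###....
###...#
.......
.......
.......
.......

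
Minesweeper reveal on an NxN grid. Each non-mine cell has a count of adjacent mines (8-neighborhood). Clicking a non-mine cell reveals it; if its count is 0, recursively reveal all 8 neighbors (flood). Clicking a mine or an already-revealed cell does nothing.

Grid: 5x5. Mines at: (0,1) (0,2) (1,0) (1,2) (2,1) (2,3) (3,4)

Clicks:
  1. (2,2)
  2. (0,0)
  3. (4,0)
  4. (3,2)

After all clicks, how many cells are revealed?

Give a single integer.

Answer: 10

Derivation:
Click 1 (2,2) count=3: revealed 1 new [(2,2)] -> total=1
Click 2 (0,0) count=2: revealed 1 new [(0,0)] -> total=2
Click 3 (4,0) count=0: revealed 8 new [(3,0) (3,1) (3,2) (3,3) (4,0) (4,1) (4,2) (4,3)] -> total=10
Click 4 (3,2) count=2: revealed 0 new [(none)] -> total=10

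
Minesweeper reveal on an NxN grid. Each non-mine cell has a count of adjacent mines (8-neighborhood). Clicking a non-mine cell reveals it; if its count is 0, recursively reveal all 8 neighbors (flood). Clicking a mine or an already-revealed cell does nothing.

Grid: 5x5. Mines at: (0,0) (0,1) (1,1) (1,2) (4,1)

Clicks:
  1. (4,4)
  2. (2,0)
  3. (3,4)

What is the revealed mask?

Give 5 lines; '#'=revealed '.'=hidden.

Click 1 (4,4) count=0: revealed 13 new [(0,3) (0,4) (1,3) (1,4) (2,2) (2,3) (2,4) (3,2) (3,3) (3,4) (4,2) (4,3) (4,4)] -> total=13
Click 2 (2,0) count=1: revealed 1 new [(2,0)] -> total=14
Click 3 (3,4) count=0: revealed 0 new [(none)] -> total=14

Answer: ...##
...##
#.###
..###
..###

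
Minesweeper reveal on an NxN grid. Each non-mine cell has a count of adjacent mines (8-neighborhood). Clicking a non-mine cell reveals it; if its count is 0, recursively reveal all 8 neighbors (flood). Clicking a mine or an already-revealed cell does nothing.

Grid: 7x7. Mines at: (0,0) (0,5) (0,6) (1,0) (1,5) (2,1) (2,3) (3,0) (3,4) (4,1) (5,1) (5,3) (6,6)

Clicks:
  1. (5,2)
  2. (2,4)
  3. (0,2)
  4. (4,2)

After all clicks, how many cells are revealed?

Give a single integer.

Answer: 11

Derivation:
Click 1 (5,2) count=3: revealed 1 new [(5,2)] -> total=1
Click 2 (2,4) count=3: revealed 1 new [(2,4)] -> total=2
Click 3 (0,2) count=0: revealed 8 new [(0,1) (0,2) (0,3) (0,4) (1,1) (1,2) (1,3) (1,4)] -> total=10
Click 4 (4,2) count=3: revealed 1 new [(4,2)] -> total=11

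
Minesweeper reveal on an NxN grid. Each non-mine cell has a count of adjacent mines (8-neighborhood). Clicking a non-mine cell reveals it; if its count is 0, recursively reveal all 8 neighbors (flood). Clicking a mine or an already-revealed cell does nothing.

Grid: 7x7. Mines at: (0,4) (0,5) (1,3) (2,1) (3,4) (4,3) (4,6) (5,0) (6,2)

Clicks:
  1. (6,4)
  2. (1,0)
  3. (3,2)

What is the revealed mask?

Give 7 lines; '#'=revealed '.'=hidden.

Answer: .......
#......
.......
..#....
.......
...####
...####

Derivation:
Click 1 (6,4) count=0: revealed 8 new [(5,3) (5,4) (5,5) (5,6) (6,3) (6,4) (6,5) (6,6)] -> total=8
Click 2 (1,0) count=1: revealed 1 new [(1,0)] -> total=9
Click 3 (3,2) count=2: revealed 1 new [(3,2)] -> total=10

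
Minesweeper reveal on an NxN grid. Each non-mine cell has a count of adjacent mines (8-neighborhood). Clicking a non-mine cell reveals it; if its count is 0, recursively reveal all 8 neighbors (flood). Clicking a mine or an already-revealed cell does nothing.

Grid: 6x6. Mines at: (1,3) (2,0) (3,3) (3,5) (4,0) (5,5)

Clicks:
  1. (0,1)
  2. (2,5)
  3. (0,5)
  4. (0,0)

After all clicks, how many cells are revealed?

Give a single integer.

Click 1 (0,1) count=0: revealed 6 new [(0,0) (0,1) (0,2) (1,0) (1,1) (1,2)] -> total=6
Click 2 (2,5) count=1: revealed 1 new [(2,5)] -> total=7
Click 3 (0,5) count=0: revealed 5 new [(0,4) (0,5) (1,4) (1,5) (2,4)] -> total=12
Click 4 (0,0) count=0: revealed 0 new [(none)] -> total=12

Answer: 12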